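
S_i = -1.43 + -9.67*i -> [-1.43, -11.1, -20.77, -30.44, -40.11]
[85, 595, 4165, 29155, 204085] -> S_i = 85*7^i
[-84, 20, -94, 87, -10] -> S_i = Random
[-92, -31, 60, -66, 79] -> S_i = Random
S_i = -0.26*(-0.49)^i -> [-0.26, 0.13, -0.06, 0.03, -0.01]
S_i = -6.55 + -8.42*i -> [-6.55, -14.97, -23.39, -31.81, -40.23]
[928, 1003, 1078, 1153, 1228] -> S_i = 928 + 75*i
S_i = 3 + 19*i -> [3, 22, 41, 60, 79]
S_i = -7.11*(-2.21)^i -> [-7.11, 15.71, -34.73, 76.74, -169.61]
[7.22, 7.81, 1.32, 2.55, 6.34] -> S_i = Random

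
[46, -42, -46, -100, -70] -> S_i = Random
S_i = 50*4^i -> [50, 200, 800, 3200, 12800]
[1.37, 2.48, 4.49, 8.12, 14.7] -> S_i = 1.37*1.81^i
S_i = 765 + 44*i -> [765, 809, 853, 897, 941]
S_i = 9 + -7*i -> [9, 2, -5, -12, -19]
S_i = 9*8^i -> [9, 72, 576, 4608, 36864]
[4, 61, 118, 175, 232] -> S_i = 4 + 57*i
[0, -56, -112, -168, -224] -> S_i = 0 + -56*i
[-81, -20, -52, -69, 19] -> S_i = Random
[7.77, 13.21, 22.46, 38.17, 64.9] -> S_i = 7.77*1.70^i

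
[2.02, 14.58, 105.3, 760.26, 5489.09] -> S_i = 2.02*7.22^i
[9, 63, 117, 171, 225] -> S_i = 9 + 54*i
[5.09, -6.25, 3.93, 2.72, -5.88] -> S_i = Random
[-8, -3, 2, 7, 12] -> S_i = -8 + 5*i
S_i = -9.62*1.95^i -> [-9.62, -18.76, -36.58, -71.33, -139.1]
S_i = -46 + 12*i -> [-46, -34, -22, -10, 2]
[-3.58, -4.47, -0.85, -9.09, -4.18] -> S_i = Random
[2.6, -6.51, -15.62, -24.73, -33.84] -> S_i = 2.60 + -9.11*i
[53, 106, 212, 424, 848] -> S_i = 53*2^i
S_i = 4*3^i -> [4, 12, 36, 108, 324]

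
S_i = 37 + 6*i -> [37, 43, 49, 55, 61]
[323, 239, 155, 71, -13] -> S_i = 323 + -84*i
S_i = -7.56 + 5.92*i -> [-7.56, -1.64, 4.28, 10.2, 16.12]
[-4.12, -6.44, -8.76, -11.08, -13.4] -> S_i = -4.12 + -2.32*i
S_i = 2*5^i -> [2, 10, 50, 250, 1250]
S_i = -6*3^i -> [-6, -18, -54, -162, -486]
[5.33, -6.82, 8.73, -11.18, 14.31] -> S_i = 5.33*(-1.28)^i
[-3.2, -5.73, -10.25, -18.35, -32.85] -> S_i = -3.20*1.79^i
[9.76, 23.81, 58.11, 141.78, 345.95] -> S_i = 9.76*2.44^i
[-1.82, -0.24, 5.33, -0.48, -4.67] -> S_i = Random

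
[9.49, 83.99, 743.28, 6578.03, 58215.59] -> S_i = 9.49*8.85^i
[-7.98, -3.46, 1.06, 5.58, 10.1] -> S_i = -7.98 + 4.52*i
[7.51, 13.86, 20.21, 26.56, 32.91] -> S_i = 7.51 + 6.35*i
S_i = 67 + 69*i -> [67, 136, 205, 274, 343]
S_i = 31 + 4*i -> [31, 35, 39, 43, 47]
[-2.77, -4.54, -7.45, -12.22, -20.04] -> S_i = -2.77*1.64^i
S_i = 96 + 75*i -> [96, 171, 246, 321, 396]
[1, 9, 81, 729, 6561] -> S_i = 1*9^i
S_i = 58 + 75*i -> [58, 133, 208, 283, 358]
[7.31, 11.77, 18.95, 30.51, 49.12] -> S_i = 7.31*1.61^i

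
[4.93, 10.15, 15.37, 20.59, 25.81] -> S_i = 4.93 + 5.22*i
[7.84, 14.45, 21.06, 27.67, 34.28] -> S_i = 7.84 + 6.61*i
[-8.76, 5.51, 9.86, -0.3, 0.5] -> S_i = Random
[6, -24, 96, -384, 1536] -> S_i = 6*-4^i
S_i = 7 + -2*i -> [7, 5, 3, 1, -1]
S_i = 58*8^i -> [58, 464, 3712, 29696, 237568]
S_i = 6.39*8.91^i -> [6.39, 56.93, 507.29, 4519.95, 40272.79]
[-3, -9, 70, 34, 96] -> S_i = Random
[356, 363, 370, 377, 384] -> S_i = 356 + 7*i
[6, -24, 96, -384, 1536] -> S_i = 6*-4^i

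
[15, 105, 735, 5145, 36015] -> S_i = 15*7^i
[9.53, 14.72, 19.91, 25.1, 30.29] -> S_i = 9.53 + 5.19*i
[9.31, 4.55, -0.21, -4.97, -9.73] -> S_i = 9.31 + -4.76*i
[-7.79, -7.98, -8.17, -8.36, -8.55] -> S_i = -7.79 + -0.19*i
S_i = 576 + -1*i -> [576, 575, 574, 573, 572]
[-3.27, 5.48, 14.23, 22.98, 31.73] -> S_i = -3.27 + 8.75*i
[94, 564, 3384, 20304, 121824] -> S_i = 94*6^i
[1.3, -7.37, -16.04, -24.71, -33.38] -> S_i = 1.30 + -8.67*i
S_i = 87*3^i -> [87, 261, 783, 2349, 7047]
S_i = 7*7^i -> [7, 49, 343, 2401, 16807]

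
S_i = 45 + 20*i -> [45, 65, 85, 105, 125]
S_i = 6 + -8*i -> [6, -2, -10, -18, -26]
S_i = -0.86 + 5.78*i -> [-0.86, 4.92, 10.7, 16.48, 22.26]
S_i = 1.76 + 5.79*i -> [1.76, 7.55, 13.34, 19.13, 24.92]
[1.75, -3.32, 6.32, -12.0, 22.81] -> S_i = 1.75*(-1.90)^i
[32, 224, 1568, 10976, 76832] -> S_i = 32*7^i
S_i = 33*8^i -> [33, 264, 2112, 16896, 135168]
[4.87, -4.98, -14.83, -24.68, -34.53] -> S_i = 4.87 + -9.85*i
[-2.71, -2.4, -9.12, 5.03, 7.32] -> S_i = Random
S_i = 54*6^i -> [54, 324, 1944, 11664, 69984]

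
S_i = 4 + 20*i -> [4, 24, 44, 64, 84]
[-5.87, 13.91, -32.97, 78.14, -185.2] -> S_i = -5.87*(-2.37)^i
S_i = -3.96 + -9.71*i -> [-3.96, -13.67, -23.38, -33.09, -42.8]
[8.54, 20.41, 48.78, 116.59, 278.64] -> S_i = 8.54*2.39^i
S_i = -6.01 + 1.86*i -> [-6.01, -4.15, -2.29, -0.43, 1.43]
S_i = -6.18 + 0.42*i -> [-6.18, -5.76, -5.34, -4.92, -4.5]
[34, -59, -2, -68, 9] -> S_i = Random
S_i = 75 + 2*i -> [75, 77, 79, 81, 83]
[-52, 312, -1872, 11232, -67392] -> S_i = -52*-6^i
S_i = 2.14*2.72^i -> [2.14, 5.82, 15.83, 43.06, 117.14]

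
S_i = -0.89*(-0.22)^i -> [-0.89, 0.2, -0.04, 0.01, -0.0]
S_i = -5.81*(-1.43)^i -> [-5.81, 8.31, -11.88, 16.99, -24.3]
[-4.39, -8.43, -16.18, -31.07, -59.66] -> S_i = -4.39*1.92^i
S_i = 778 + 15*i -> [778, 793, 808, 823, 838]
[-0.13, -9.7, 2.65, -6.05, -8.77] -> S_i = Random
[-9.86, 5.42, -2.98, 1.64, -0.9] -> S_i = -9.86*(-0.55)^i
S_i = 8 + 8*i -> [8, 16, 24, 32, 40]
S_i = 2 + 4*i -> [2, 6, 10, 14, 18]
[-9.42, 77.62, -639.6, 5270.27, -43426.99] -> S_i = -9.42*(-8.24)^i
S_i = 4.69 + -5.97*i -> [4.69, -1.28, -7.25, -13.22, -19.19]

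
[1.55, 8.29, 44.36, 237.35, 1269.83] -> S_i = 1.55*5.35^i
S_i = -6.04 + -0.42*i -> [-6.04, -6.46, -6.88, -7.3, -7.72]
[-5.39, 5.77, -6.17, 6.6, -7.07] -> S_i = -5.39*(-1.07)^i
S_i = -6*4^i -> [-6, -24, -96, -384, -1536]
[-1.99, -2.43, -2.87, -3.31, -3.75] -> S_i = -1.99 + -0.44*i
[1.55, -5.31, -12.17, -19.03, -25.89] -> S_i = 1.55 + -6.86*i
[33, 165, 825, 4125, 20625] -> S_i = 33*5^i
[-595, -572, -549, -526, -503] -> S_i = -595 + 23*i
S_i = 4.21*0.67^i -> [4.21, 2.82, 1.89, 1.27, 0.85]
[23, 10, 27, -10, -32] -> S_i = Random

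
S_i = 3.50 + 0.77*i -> [3.5, 4.27, 5.04, 5.81, 6.58]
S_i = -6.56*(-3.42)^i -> [-6.56, 22.44, -76.73, 262.41, -897.45]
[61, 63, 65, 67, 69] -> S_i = 61 + 2*i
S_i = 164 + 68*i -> [164, 232, 300, 368, 436]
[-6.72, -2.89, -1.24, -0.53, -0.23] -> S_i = -6.72*0.43^i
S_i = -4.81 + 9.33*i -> [-4.81, 4.52, 13.85, 23.18, 32.51]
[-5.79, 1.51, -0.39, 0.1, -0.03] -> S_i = -5.79*(-0.26)^i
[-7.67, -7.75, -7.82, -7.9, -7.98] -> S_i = -7.67*1.01^i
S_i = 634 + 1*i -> [634, 635, 636, 637, 638]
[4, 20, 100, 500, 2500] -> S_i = 4*5^i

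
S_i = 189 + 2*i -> [189, 191, 193, 195, 197]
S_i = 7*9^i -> [7, 63, 567, 5103, 45927]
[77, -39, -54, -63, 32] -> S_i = Random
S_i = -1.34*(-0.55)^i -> [-1.34, 0.74, -0.41, 0.22, -0.12]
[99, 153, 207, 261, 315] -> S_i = 99 + 54*i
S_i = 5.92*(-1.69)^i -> [5.92, -10.0, 16.91, -28.57, 48.29]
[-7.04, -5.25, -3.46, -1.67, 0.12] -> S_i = -7.04 + 1.79*i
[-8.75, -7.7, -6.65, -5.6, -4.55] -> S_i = -8.75 + 1.05*i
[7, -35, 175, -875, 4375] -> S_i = 7*-5^i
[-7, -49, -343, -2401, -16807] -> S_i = -7*7^i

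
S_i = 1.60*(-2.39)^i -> [1.6, -3.82, 9.14, -21.84, 52.2]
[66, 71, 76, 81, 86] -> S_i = 66 + 5*i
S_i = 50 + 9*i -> [50, 59, 68, 77, 86]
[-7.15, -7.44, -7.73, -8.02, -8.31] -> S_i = -7.15 + -0.29*i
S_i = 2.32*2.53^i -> [2.32, 5.87, 14.85, 37.57, 95.05]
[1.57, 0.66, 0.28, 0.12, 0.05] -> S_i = 1.57*0.42^i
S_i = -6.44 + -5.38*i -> [-6.44, -11.82, -17.2, -22.58, -27.96]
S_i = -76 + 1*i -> [-76, -75, -74, -73, -72]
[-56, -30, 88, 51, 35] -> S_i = Random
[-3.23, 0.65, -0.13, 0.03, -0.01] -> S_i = -3.23*(-0.20)^i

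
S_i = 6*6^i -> [6, 36, 216, 1296, 7776]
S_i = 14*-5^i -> [14, -70, 350, -1750, 8750]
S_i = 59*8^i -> [59, 472, 3776, 30208, 241664]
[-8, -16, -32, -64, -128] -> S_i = -8*2^i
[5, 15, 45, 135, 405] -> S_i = 5*3^i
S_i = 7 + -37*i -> [7, -30, -67, -104, -141]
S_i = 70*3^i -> [70, 210, 630, 1890, 5670]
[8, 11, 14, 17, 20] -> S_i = 8 + 3*i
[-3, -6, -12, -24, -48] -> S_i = -3*2^i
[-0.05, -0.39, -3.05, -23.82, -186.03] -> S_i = -0.05*7.81^i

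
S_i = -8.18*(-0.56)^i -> [-8.18, 4.58, -2.57, 1.44, -0.8]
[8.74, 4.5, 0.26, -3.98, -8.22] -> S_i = 8.74 + -4.24*i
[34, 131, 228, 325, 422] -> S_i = 34 + 97*i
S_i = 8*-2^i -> [8, -16, 32, -64, 128]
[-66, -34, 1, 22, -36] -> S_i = Random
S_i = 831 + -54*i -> [831, 777, 723, 669, 615]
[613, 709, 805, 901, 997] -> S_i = 613 + 96*i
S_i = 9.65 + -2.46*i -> [9.65, 7.19, 4.73, 2.27, -0.19]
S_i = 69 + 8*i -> [69, 77, 85, 93, 101]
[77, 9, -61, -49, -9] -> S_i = Random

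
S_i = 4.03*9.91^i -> [4.03, 39.94, 395.78, 3922.17, 38868.67]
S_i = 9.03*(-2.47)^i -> [9.03, -22.3, 55.09, -136.08, 336.11]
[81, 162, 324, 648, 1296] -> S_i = 81*2^i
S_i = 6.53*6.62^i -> [6.53, 43.23, 286.17, 1894.47, 12541.37]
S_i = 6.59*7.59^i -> [6.59, 50.02, 379.64, 2881.45, 21870.19]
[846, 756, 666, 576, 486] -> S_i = 846 + -90*i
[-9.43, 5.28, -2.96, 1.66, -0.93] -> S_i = -9.43*(-0.56)^i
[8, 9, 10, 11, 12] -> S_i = 8 + 1*i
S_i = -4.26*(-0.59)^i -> [-4.26, 2.51, -1.48, 0.87, -0.52]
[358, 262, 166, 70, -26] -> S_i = 358 + -96*i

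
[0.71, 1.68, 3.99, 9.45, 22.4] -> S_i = 0.71*2.37^i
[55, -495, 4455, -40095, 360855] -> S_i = 55*-9^i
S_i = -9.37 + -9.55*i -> [-9.37, -18.92, -28.47, -38.02, -47.57]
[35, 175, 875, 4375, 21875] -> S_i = 35*5^i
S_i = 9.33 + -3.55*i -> [9.33, 5.78, 2.23, -1.32, -4.87]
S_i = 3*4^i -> [3, 12, 48, 192, 768]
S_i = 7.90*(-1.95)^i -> [7.9, -15.4, 30.04, -58.58, 114.23]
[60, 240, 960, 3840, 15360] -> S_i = 60*4^i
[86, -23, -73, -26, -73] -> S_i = Random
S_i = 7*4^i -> [7, 28, 112, 448, 1792]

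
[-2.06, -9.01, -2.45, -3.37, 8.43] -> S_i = Random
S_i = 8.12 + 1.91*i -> [8.12, 10.03, 11.94, 13.85, 15.76]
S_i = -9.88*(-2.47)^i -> [-9.88, 24.4, -60.28, 148.88, -367.74]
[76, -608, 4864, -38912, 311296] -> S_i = 76*-8^i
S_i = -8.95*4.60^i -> [-8.95, -41.17, -189.38, -871.16, -4007.32]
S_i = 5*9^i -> [5, 45, 405, 3645, 32805]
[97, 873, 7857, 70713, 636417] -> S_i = 97*9^i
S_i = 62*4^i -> [62, 248, 992, 3968, 15872]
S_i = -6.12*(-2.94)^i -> [-6.12, 17.99, -52.9, 155.52, -457.24]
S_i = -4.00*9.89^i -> [-4.0, -39.56, -391.25, -3869.45, -38268.83]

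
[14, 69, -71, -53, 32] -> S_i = Random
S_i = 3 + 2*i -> [3, 5, 7, 9, 11]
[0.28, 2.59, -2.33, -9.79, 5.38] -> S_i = Random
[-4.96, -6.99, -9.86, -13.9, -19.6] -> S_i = -4.96*1.41^i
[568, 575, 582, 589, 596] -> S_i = 568 + 7*i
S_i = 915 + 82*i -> [915, 997, 1079, 1161, 1243]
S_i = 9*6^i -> [9, 54, 324, 1944, 11664]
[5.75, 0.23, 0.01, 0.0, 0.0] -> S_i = 5.75*0.04^i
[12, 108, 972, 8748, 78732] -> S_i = 12*9^i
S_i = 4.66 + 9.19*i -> [4.66, 13.85, 23.04, 32.23, 41.42]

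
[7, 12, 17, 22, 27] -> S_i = 7 + 5*i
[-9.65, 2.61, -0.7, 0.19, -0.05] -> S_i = -9.65*(-0.27)^i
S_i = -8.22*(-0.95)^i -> [-8.22, 7.81, -7.42, 7.05, -6.7]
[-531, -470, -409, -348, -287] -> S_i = -531 + 61*i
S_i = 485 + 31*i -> [485, 516, 547, 578, 609]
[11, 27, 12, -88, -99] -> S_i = Random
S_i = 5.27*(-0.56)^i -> [5.27, -2.95, 1.65, -0.93, 0.52]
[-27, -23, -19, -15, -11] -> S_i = -27 + 4*i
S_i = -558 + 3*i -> [-558, -555, -552, -549, -546]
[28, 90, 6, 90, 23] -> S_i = Random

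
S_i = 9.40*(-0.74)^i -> [9.4, -6.96, 5.15, -3.81, 2.82]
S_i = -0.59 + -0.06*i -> [-0.59, -0.65, -0.71, -0.77, -0.83]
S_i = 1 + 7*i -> [1, 8, 15, 22, 29]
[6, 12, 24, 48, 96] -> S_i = 6*2^i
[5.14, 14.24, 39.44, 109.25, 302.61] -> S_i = 5.14*2.77^i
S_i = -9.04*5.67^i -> [-9.04, -51.26, -290.63, -1647.85, -9343.31]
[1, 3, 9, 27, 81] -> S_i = 1*3^i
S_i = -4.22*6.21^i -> [-4.22, -26.21, -162.74, -1010.62, -6275.94]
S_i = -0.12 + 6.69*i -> [-0.12, 6.57, 13.26, 19.95, 26.64]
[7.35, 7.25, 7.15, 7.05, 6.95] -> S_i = 7.35 + -0.10*i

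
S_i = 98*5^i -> [98, 490, 2450, 12250, 61250]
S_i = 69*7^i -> [69, 483, 3381, 23667, 165669]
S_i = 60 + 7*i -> [60, 67, 74, 81, 88]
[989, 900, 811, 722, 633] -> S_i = 989 + -89*i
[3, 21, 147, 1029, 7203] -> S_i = 3*7^i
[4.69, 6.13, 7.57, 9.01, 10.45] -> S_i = 4.69 + 1.44*i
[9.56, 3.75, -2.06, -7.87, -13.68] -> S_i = 9.56 + -5.81*i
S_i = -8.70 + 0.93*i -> [-8.7, -7.77, -6.84, -5.91, -4.98]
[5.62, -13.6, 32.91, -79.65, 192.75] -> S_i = 5.62*(-2.42)^i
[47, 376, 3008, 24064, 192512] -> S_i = 47*8^i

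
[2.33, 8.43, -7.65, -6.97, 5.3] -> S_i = Random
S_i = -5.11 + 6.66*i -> [-5.11, 1.55, 8.21, 14.87, 21.53]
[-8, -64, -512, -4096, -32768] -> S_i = -8*8^i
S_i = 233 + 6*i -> [233, 239, 245, 251, 257]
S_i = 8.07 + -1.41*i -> [8.07, 6.66, 5.25, 3.84, 2.43]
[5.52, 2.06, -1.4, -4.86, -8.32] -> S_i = 5.52 + -3.46*i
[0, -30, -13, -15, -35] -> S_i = Random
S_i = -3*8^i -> [-3, -24, -192, -1536, -12288]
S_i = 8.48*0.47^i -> [8.48, 3.99, 1.87, 0.88, 0.41]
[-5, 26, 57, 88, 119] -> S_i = -5 + 31*i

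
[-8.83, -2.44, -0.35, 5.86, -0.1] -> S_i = Random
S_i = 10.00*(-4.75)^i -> [10.0, -47.5, 225.62, -1071.72, 5090.66]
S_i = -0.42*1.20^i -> [-0.42, -0.5, -0.6, -0.73, -0.87]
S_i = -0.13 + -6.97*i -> [-0.13, -7.1, -14.07, -21.04, -28.01]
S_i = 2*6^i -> [2, 12, 72, 432, 2592]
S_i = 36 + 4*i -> [36, 40, 44, 48, 52]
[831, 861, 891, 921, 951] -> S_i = 831 + 30*i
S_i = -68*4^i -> [-68, -272, -1088, -4352, -17408]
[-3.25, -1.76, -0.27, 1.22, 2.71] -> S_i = -3.25 + 1.49*i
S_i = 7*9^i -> [7, 63, 567, 5103, 45927]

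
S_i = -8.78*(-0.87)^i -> [-8.78, 7.64, -6.65, 5.78, -5.03]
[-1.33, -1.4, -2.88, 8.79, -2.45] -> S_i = Random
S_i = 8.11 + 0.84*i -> [8.11, 8.95, 9.79, 10.63, 11.47]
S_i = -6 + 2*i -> [-6, -4, -2, 0, 2]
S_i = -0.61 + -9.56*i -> [-0.61, -10.17, -19.73, -29.29, -38.85]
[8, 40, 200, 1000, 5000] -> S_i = 8*5^i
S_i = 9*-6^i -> [9, -54, 324, -1944, 11664]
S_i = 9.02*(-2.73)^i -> [9.02, -24.62, 67.23, -183.52, 501.02]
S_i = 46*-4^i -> [46, -184, 736, -2944, 11776]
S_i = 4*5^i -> [4, 20, 100, 500, 2500]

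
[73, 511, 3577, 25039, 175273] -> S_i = 73*7^i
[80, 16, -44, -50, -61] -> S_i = Random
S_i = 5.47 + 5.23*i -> [5.47, 10.7, 15.93, 21.16, 26.39]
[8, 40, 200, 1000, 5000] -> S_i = 8*5^i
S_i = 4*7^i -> [4, 28, 196, 1372, 9604]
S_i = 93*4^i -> [93, 372, 1488, 5952, 23808]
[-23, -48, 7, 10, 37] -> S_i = Random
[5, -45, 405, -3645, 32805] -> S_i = 5*-9^i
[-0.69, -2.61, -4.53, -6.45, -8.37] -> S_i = -0.69 + -1.92*i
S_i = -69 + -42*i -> [-69, -111, -153, -195, -237]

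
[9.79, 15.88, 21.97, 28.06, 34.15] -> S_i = 9.79 + 6.09*i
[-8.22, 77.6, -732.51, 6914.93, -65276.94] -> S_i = -8.22*(-9.44)^i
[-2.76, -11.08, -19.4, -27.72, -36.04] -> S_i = -2.76 + -8.32*i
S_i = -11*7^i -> [-11, -77, -539, -3773, -26411]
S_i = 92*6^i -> [92, 552, 3312, 19872, 119232]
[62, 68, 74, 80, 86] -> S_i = 62 + 6*i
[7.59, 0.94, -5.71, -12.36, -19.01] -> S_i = 7.59 + -6.65*i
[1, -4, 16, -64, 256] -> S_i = 1*-4^i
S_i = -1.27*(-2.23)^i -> [-1.27, 2.83, -6.32, 14.08, -31.41]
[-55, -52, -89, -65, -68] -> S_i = Random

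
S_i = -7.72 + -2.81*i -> [-7.72, -10.53, -13.34, -16.15, -18.96]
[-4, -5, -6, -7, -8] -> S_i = -4 + -1*i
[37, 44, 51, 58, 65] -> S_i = 37 + 7*i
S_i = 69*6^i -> [69, 414, 2484, 14904, 89424]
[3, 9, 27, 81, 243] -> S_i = 3*3^i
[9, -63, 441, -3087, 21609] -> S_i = 9*-7^i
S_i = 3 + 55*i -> [3, 58, 113, 168, 223]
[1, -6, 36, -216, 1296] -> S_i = 1*-6^i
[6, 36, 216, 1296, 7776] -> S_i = 6*6^i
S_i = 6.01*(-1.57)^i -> [6.01, -9.44, 14.81, -23.26, 36.52]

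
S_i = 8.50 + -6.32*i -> [8.5, 2.18, -4.14, -10.46, -16.78]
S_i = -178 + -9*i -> [-178, -187, -196, -205, -214]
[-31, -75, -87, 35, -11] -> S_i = Random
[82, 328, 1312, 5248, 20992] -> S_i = 82*4^i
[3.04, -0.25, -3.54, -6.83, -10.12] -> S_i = 3.04 + -3.29*i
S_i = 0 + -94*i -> [0, -94, -188, -282, -376]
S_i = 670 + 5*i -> [670, 675, 680, 685, 690]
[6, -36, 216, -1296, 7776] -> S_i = 6*-6^i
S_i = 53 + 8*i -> [53, 61, 69, 77, 85]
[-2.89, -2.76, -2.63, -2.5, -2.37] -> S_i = -2.89 + 0.13*i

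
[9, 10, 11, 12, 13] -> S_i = 9 + 1*i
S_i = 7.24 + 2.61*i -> [7.24, 9.85, 12.46, 15.07, 17.68]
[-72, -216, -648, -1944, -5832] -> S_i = -72*3^i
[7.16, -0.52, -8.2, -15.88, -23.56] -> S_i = 7.16 + -7.68*i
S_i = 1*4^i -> [1, 4, 16, 64, 256]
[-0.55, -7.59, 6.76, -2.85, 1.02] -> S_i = Random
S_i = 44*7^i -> [44, 308, 2156, 15092, 105644]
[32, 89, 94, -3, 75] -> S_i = Random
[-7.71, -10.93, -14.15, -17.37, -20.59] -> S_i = -7.71 + -3.22*i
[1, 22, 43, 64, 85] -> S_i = 1 + 21*i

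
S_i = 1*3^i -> [1, 3, 9, 27, 81]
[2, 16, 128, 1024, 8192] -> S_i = 2*8^i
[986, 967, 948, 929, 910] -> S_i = 986 + -19*i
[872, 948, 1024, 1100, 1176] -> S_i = 872 + 76*i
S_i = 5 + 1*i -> [5, 6, 7, 8, 9]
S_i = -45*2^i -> [-45, -90, -180, -360, -720]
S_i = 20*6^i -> [20, 120, 720, 4320, 25920]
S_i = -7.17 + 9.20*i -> [-7.17, 2.03, 11.23, 20.43, 29.63]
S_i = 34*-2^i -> [34, -68, 136, -272, 544]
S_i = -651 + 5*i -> [-651, -646, -641, -636, -631]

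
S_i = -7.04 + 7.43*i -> [-7.04, 0.39, 7.82, 15.25, 22.68]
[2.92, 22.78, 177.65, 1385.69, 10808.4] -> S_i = 2.92*7.80^i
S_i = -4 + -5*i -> [-4, -9, -14, -19, -24]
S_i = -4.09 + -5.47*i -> [-4.09, -9.56, -15.03, -20.5, -25.97]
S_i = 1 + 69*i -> [1, 70, 139, 208, 277]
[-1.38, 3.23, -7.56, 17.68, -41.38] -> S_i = -1.38*(-2.34)^i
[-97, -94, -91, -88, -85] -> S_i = -97 + 3*i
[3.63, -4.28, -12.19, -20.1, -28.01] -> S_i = 3.63 + -7.91*i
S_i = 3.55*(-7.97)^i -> [3.55, -28.29, 225.5, -1797.23, 14323.91]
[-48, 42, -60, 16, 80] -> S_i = Random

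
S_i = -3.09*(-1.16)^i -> [-3.09, 3.58, -4.16, 4.82, -5.59]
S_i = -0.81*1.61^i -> [-0.81, -1.3, -2.1, -3.38, -5.44]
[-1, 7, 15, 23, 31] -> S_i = -1 + 8*i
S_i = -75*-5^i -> [-75, 375, -1875, 9375, -46875]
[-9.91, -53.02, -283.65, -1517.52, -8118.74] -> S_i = -9.91*5.35^i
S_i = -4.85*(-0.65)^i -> [-4.85, 3.15, -2.05, 1.33, -0.87]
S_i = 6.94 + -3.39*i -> [6.94, 3.55, 0.16, -3.23, -6.62]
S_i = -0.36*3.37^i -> [-0.36, -1.21, -4.09, -13.78, -46.43]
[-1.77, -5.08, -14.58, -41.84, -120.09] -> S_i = -1.77*2.87^i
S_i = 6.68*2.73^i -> [6.68, 18.24, 49.79, 135.91, 371.05]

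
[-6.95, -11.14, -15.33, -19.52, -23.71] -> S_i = -6.95 + -4.19*i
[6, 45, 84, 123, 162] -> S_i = 6 + 39*i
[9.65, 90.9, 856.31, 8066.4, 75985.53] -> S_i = 9.65*9.42^i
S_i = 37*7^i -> [37, 259, 1813, 12691, 88837]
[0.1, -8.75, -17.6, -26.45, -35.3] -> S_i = 0.10 + -8.85*i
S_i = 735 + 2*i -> [735, 737, 739, 741, 743]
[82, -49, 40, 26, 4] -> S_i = Random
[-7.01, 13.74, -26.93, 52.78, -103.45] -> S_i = -7.01*(-1.96)^i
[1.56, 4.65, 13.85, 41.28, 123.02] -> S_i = 1.56*2.98^i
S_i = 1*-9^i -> [1, -9, 81, -729, 6561]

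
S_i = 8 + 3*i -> [8, 11, 14, 17, 20]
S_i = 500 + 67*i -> [500, 567, 634, 701, 768]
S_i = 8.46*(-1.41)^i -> [8.46, -11.93, 16.82, -23.72, 33.44]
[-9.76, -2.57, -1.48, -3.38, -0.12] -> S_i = Random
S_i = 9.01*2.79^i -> [9.01, 25.14, 70.13, 195.68, 545.94]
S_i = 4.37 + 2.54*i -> [4.37, 6.91, 9.45, 11.99, 14.53]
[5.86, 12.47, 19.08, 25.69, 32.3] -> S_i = 5.86 + 6.61*i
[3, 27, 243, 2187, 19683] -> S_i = 3*9^i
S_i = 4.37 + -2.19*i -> [4.37, 2.18, -0.01, -2.2, -4.39]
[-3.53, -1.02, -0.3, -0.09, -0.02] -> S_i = -3.53*0.29^i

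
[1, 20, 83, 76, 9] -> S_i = Random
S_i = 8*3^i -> [8, 24, 72, 216, 648]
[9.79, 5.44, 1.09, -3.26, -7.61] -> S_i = 9.79 + -4.35*i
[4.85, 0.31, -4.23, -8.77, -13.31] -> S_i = 4.85 + -4.54*i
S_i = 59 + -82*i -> [59, -23, -105, -187, -269]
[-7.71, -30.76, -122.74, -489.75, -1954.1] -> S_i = -7.71*3.99^i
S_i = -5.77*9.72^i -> [-5.77, -56.08, -545.14, -5298.76, -51503.99]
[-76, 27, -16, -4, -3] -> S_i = Random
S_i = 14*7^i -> [14, 98, 686, 4802, 33614]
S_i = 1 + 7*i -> [1, 8, 15, 22, 29]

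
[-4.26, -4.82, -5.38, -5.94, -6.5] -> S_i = -4.26 + -0.56*i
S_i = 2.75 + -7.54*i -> [2.75, -4.79, -12.33, -19.87, -27.41]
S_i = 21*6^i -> [21, 126, 756, 4536, 27216]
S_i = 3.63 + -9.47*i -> [3.63, -5.84, -15.31, -24.78, -34.25]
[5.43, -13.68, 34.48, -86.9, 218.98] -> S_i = 5.43*(-2.52)^i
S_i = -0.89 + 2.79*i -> [-0.89, 1.9, 4.69, 7.48, 10.27]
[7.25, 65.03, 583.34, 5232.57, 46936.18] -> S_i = 7.25*8.97^i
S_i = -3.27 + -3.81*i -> [-3.27, -7.08, -10.89, -14.7, -18.51]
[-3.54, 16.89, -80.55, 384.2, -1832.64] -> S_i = -3.54*(-4.77)^i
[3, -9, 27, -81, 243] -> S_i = 3*-3^i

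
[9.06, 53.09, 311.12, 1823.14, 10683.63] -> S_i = 9.06*5.86^i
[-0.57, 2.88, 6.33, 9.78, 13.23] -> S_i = -0.57 + 3.45*i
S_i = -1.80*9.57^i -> [-1.8, -17.23, -164.85, -1577.64, -15098.03]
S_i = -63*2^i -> [-63, -126, -252, -504, -1008]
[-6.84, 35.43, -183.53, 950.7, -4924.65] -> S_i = -6.84*(-5.18)^i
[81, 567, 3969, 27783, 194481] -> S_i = 81*7^i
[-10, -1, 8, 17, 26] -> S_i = -10 + 9*i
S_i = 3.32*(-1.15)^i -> [3.32, -3.82, 4.39, -5.05, 5.81]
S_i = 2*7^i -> [2, 14, 98, 686, 4802]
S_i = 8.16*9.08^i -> [8.16, 74.09, 672.76, 6108.68, 55466.86]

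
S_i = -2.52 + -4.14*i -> [-2.52, -6.66, -10.8, -14.94, -19.08]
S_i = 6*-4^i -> [6, -24, 96, -384, 1536]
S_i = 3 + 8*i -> [3, 11, 19, 27, 35]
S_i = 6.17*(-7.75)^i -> [6.17, -47.82, 370.59, -2872.04, 22258.3]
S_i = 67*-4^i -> [67, -268, 1072, -4288, 17152]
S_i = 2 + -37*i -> [2, -35, -72, -109, -146]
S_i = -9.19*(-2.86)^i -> [-9.19, 26.28, -75.17, 214.99, -614.86]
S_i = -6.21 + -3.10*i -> [-6.21, -9.31, -12.41, -15.51, -18.61]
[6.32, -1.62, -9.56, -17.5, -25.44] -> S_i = 6.32 + -7.94*i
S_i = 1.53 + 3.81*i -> [1.53, 5.34, 9.15, 12.96, 16.77]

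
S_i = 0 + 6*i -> [0, 6, 12, 18, 24]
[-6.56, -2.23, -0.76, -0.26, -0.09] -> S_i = -6.56*0.34^i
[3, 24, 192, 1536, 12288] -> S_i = 3*8^i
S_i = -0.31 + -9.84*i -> [-0.31, -10.15, -19.99, -29.83, -39.67]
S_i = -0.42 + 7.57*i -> [-0.42, 7.15, 14.72, 22.29, 29.86]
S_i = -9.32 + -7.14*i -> [-9.32, -16.46, -23.6, -30.74, -37.88]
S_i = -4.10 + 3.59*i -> [-4.1, -0.51, 3.08, 6.67, 10.26]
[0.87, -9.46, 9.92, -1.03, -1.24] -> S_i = Random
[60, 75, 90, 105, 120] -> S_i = 60 + 15*i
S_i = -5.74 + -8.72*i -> [-5.74, -14.46, -23.18, -31.9, -40.62]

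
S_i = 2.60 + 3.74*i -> [2.6, 6.34, 10.08, 13.82, 17.56]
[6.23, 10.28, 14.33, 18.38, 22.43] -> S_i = 6.23 + 4.05*i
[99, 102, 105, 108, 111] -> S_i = 99 + 3*i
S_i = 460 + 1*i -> [460, 461, 462, 463, 464]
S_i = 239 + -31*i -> [239, 208, 177, 146, 115]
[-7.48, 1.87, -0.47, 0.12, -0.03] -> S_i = -7.48*(-0.25)^i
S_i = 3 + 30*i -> [3, 33, 63, 93, 123]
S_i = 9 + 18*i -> [9, 27, 45, 63, 81]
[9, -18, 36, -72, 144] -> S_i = 9*-2^i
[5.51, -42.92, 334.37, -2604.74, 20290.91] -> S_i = 5.51*(-7.79)^i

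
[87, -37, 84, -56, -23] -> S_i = Random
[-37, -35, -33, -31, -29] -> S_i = -37 + 2*i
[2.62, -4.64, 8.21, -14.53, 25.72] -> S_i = 2.62*(-1.77)^i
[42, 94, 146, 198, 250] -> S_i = 42 + 52*i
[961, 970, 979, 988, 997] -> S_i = 961 + 9*i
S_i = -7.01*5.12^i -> [-7.01, -35.89, -183.76, -940.87, -4817.24]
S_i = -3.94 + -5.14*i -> [-3.94, -9.08, -14.22, -19.36, -24.5]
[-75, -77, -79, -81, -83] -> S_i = -75 + -2*i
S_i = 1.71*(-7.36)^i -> [1.71, -12.59, 92.63, -681.76, 5017.73]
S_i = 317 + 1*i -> [317, 318, 319, 320, 321]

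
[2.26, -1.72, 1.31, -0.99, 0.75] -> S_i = 2.26*(-0.76)^i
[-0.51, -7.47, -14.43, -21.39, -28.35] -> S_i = -0.51 + -6.96*i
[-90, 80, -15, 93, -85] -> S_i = Random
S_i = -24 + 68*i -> [-24, 44, 112, 180, 248]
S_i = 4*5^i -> [4, 20, 100, 500, 2500]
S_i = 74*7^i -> [74, 518, 3626, 25382, 177674]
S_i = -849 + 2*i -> [-849, -847, -845, -843, -841]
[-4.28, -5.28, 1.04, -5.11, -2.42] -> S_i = Random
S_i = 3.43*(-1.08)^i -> [3.43, -3.7, 4.0, -4.32, 4.67]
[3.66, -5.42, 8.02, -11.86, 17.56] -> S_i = 3.66*(-1.48)^i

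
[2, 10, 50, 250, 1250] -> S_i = 2*5^i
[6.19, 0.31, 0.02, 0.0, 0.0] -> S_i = 6.19*0.05^i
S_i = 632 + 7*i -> [632, 639, 646, 653, 660]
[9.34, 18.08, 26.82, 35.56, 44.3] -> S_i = 9.34 + 8.74*i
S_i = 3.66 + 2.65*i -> [3.66, 6.31, 8.96, 11.61, 14.26]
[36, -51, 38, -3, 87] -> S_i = Random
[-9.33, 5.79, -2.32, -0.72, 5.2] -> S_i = Random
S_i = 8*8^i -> [8, 64, 512, 4096, 32768]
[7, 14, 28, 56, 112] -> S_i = 7*2^i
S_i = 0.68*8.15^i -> [0.68, 5.54, 45.17, 368.11, 3000.12]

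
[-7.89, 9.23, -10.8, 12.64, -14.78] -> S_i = -7.89*(-1.17)^i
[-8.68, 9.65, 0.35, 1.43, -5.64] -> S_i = Random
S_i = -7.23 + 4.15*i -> [-7.23, -3.08, 1.07, 5.22, 9.37]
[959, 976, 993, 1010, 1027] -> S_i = 959 + 17*i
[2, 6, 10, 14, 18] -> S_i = 2 + 4*i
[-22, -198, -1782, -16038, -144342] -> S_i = -22*9^i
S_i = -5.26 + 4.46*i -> [-5.26, -0.8, 3.66, 8.12, 12.58]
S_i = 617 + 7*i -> [617, 624, 631, 638, 645]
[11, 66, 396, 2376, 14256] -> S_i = 11*6^i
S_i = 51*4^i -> [51, 204, 816, 3264, 13056]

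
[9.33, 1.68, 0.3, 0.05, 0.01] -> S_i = 9.33*0.18^i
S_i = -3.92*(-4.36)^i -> [-3.92, 17.09, -74.52, 324.9, -1416.55]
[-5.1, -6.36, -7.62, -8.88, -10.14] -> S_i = -5.10 + -1.26*i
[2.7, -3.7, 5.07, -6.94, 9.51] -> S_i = 2.70*(-1.37)^i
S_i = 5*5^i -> [5, 25, 125, 625, 3125]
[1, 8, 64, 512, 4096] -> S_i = 1*8^i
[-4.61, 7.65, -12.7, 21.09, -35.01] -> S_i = -4.61*(-1.66)^i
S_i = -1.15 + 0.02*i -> [-1.15, -1.13, -1.11, -1.09, -1.07]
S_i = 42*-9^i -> [42, -378, 3402, -30618, 275562]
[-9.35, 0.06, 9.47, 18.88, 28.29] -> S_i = -9.35 + 9.41*i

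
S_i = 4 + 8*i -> [4, 12, 20, 28, 36]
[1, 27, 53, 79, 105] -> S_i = 1 + 26*i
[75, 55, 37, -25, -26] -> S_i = Random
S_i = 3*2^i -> [3, 6, 12, 24, 48]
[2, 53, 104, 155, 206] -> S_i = 2 + 51*i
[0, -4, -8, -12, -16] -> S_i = 0 + -4*i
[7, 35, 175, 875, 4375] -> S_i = 7*5^i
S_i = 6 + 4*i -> [6, 10, 14, 18, 22]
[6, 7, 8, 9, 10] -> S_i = 6 + 1*i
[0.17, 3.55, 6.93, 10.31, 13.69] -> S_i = 0.17 + 3.38*i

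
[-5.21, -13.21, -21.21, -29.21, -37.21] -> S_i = -5.21 + -8.00*i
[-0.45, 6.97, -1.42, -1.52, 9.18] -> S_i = Random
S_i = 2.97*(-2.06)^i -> [2.97, -6.12, 12.6, -25.96, 53.48]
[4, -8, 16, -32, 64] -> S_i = 4*-2^i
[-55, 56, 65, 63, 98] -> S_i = Random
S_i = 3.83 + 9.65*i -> [3.83, 13.48, 23.13, 32.78, 42.43]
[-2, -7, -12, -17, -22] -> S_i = -2 + -5*i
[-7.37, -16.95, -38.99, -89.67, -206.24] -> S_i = -7.37*2.30^i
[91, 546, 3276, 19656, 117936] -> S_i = 91*6^i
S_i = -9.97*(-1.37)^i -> [-9.97, 13.66, -18.71, 25.64, -35.12]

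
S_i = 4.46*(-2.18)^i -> [4.46, -9.72, 21.2, -46.21, 100.73]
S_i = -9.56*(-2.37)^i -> [-9.56, 22.66, -53.7, 127.26, -301.61]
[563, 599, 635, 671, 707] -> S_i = 563 + 36*i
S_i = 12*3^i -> [12, 36, 108, 324, 972]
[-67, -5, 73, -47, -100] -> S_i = Random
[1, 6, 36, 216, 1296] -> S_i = 1*6^i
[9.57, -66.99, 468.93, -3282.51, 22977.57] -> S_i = 9.57*(-7.00)^i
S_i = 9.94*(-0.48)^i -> [9.94, -4.77, 2.29, -1.1, 0.53]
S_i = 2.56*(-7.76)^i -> [2.56, -19.87, 154.16, -1196.26, 9282.97]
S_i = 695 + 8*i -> [695, 703, 711, 719, 727]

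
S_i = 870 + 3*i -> [870, 873, 876, 879, 882]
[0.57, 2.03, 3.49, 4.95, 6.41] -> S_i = 0.57 + 1.46*i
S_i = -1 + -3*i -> [-1, -4, -7, -10, -13]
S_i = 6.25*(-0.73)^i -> [6.25, -4.56, 3.33, -2.43, 1.77]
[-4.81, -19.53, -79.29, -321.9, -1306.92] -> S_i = -4.81*4.06^i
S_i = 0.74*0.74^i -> [0.74, 0.55, 0.41, 0.3, 0.22]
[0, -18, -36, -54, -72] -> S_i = 0 + -18*i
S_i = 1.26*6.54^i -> [1.26, 8.24, 53.89, 352.46, 2305.06]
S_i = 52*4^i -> [52, 208, 832, 3328, 13312]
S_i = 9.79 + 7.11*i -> [9.79, 16.9, 24.01, 31.12, 38.23]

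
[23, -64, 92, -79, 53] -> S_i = Random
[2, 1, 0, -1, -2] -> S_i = 2 + -1*i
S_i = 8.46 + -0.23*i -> [8.46, 8.23, 8.0, 7.77, 7.54]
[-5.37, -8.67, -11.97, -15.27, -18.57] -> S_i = -5.37 + -3.30*i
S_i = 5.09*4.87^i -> [5.09, 24.79, 120.72, 587.9, 2863.08]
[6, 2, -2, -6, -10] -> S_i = 6 + -4*i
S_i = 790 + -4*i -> [790, 786, 782, 778, 774]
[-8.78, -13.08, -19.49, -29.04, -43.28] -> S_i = -8.78*1.49^i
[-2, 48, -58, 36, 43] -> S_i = Random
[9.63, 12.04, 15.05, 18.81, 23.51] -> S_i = 9.63*1.25^i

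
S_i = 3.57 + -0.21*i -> [3.57, 3.36, 3.15, 2.94, 2.73]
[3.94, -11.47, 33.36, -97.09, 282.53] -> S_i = 3.94*(-2.91)^i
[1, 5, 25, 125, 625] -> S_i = 1*5^i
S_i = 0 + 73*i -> [0, 73, 146, 219, 292]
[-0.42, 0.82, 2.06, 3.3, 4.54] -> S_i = -0.42 + 1.24*i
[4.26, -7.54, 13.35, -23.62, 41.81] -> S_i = 4.26*(-1.77)^i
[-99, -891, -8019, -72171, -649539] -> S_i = -99*9^i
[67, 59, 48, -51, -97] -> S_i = Random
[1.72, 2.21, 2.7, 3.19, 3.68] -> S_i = 1.72 + 0.49*i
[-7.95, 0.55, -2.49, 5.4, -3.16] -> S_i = Random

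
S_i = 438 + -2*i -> [438, 436, 434, 432, 430]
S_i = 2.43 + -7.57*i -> [2.43, -5.14, -12.71, -20.28, -27.85]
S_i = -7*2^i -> [-7, -14, -28, -56, -112]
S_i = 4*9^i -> [4, 36, 324, 2916, 26244]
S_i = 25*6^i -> [25, 150, 900, 5400, 32400]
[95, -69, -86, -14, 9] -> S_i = Random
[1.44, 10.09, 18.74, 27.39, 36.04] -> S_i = 1.44 + 8.65*i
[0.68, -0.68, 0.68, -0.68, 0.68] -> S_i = 0.68*(-1.00)^i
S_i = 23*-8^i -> [23, -184, 1472, -11776, 94208]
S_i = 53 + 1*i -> [53, 54, 55, 56, 57]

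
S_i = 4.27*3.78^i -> [4.27, 16.14, 61.01, 230.62, 871.76]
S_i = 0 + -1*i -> [0, -1, -2, -3, -4]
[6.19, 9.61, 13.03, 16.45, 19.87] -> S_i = 6.19 + 3.42*i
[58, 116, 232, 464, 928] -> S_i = 58*2^i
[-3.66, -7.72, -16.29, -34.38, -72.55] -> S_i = -3.66*2.11^i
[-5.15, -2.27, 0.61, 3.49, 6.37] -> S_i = -5.15 + 2.88*i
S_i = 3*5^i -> [3, 15, 75, 375, 1875]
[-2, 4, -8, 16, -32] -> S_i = -2*-2^i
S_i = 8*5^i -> [8, 40, 200, 1000, 5000]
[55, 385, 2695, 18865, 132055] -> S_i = 55*7^i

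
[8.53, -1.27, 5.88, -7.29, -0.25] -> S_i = Random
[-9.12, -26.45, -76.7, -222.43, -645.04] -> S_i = -9.12*2.90^i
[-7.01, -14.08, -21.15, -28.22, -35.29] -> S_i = -7.01 + -7.07*i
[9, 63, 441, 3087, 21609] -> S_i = 9*7^i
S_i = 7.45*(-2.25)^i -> [7.45, -16.76, 37.72, -84.86, 190.94]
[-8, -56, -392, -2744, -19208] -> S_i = -8*7^i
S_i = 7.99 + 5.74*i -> [7.99, 13.73, 19.47, 25.21, 30.95]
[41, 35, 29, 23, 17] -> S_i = 41 + -6*i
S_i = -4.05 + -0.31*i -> [-4.05, -4.36, -4.67, -4.98, -5.29]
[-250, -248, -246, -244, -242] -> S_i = -250 + 2*i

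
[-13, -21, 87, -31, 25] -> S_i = Random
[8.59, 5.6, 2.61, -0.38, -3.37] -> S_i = 8.59 + -2.99*i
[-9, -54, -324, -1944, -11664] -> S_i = -9*6^i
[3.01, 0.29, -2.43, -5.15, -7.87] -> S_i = 3.01 + -2.72*i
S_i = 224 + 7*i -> [224, 231, 238, 245, 252]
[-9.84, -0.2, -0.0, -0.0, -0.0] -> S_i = -9.84*0.02^i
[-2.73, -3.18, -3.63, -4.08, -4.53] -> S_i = -2.73 + -0.45*i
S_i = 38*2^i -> [38, 76, 152, 304, 608]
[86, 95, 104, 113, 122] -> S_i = 86 + 9*i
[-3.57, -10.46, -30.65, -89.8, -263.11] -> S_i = -3.57*2.93^i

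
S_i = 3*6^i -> [3, 18, 108, 648, 3888]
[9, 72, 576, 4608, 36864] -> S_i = 9*8^i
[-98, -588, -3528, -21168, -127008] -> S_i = -98*6^i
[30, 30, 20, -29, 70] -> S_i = Random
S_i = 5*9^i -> [5, 45, 405, 3645, 32805]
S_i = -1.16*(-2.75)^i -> [-1.16, 3.19, -8.77, 24.12, -66.34]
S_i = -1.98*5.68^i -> [-1.98, -11.25, -63.88, -362.84, -2060.91]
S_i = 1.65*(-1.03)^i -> [1.65, -1.7, 1.75, -1.8, 1.86]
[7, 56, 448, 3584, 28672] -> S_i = 7*8^i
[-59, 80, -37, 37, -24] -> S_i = Random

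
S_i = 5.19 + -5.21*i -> [5.19, -0.02, -5.23, -10.44, -15.65]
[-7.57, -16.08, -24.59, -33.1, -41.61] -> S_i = -7.57 + -8.51*i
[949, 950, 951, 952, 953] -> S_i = 949 + 1*i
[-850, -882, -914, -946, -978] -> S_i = -850 + -32*i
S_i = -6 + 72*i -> [-6, 66, 138, 210, 282]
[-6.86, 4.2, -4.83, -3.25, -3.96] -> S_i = Random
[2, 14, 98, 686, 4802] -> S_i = 2*7^i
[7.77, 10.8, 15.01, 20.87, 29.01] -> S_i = 7.77*1.39^i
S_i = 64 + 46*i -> [64, 110, 156, 202, 248]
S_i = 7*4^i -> [7, 28, 112, 448, 1792]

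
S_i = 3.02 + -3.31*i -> [3.02, -0.29, -3.6, -6.91, -10.22]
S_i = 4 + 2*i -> [4, 6, 8, 10, 12]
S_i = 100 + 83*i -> [100, 183, 266, 349, 432]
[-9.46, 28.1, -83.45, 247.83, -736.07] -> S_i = -9.46*(-2.97)^i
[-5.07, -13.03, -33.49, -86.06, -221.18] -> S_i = -5.07*2.57^i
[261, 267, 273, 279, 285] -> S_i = 261 + 6*i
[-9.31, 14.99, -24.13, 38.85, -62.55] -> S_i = -9.31*(-1.61)^i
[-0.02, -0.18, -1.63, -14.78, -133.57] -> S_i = -0.02*9.04^i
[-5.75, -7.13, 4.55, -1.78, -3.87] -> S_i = Random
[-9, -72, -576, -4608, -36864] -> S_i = -9*8^i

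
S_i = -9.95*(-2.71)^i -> [-9.95, 26.96, -73.07, 198.03, -536.66]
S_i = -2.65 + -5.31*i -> [-2.65, -7.96, -13.27, -18.58, -23.89]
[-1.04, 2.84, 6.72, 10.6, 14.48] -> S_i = -1.04 + 3.88*i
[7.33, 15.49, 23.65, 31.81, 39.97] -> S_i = 7.33 + 8.16*i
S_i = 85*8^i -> [85, 680, 5440, 43520, 348160]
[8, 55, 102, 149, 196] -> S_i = 8 + 47*i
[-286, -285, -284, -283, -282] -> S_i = -286 + 1*i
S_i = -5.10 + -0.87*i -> [-5.1, -5.97, -6.84, -7.71, -8.58]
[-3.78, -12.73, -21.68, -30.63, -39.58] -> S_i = -3.78 + -8.95*i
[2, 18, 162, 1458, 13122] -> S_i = 2*9^i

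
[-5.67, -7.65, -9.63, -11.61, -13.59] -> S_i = -5.67 + -1.98*i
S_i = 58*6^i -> [58, 348, 2088, 12528, 75168]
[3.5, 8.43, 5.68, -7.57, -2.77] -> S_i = Random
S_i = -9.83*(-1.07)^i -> [-9.83, 10.52, -11.25, 12.04, -12.89]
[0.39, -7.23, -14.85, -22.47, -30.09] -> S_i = 0.39 + -7.62*i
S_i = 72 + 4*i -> [72, 76, 80, 84, 88]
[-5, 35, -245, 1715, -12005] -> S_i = -5*-7^i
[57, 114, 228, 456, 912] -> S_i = 57*2^i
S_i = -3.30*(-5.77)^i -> [-3.3, 19.04, -109.87, 633.93, -3657.78]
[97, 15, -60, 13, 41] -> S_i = Random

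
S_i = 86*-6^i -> [86, -516, 3096, -18576, 111456]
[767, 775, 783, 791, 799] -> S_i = 767 + 8*i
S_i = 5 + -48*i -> [5, -43, -91, -139, -187]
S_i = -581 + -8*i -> [-581, -589, -597, -605, -613]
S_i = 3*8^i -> [3, 24, 192, 1536, 12288]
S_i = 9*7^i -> [9, 63, 441, 3087, 21609]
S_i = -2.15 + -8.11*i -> [-2.15, -10.26, -18.37, -26.48, -34.59]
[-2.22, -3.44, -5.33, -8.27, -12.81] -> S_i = -2.22*1.55^i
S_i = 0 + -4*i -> [0, -4, -8, -12, -16]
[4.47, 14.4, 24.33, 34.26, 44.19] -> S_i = 4.47 + 9.93*i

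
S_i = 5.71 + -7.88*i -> [5.71, -2.17, -10.05, -17.93, -25.81]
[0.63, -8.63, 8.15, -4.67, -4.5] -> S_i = Random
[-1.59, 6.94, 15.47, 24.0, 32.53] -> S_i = -1.59 + 8.53*i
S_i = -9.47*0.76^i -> [-9.47, -7.2, -5.47, -4.16, -3.16]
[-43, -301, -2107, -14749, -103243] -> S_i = -43*7^i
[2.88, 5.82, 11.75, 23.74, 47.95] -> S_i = 2.88*2.02^i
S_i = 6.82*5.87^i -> [6.82, 40.03, 235.0, 1379.43, 8097.24]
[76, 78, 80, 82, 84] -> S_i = 76 + 2*i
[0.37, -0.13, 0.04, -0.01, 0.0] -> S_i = 0.37*(-0.34)^i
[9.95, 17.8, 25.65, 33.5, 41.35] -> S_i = 9.95 + 7.85*i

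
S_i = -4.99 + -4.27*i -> [-4.99, -9.26, -13.53, -17.8, -22.07]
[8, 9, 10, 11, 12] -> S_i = 8 + 1*i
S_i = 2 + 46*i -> [2, 48, 94, 140, 186]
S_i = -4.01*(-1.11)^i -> [-4.01, 4.45, -4.94, 5.48, -6.09]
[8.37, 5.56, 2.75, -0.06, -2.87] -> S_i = 8.37 + -2.81*i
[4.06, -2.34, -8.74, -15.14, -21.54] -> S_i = 4.06 + -6.40*i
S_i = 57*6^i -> [57, 342, 2052, 12312, 73872]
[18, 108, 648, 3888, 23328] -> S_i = 18*6^i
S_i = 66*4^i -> [66, 264, 1056, 4224, 16896]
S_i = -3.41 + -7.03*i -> [-3.41, -10.44, -17.47, -24.5, -31.53]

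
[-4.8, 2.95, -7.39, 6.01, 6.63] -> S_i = Random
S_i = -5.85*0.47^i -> [-5.85, -2.75, -1.29, -0.61, -0.29]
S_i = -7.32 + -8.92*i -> [-7.32, -16.24, -25.16, -34.08, -43.0]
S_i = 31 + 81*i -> [31, 112, 193, 274, 355]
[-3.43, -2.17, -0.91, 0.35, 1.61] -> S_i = -3.43 + 1.26*i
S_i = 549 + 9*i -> [549, 558, 567, 576, 585]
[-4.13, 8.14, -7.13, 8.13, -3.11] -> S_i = Random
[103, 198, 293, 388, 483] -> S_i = 103 + 95*i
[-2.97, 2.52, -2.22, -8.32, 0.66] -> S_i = Random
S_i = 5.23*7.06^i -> [5.23, 36.92, 260.68, 1840.42, 12993.33]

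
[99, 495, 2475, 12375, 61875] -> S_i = 99*5^i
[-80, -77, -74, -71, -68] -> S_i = -80 + 3*i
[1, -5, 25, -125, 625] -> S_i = 1*-5^i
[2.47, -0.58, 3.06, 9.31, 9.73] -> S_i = Random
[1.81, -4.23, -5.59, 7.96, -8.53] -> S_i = Random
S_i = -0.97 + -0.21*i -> [-0.97, -1.18, -1.39, -1.6, -1.81]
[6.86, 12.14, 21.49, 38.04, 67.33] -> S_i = 6.86*1.77^i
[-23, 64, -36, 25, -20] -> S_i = Random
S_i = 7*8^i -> [7, 56, 448, 3584, 28672]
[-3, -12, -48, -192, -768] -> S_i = -3*4^i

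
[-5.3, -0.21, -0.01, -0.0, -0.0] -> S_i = -5.30*0.04^i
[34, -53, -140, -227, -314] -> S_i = 34 + -87*i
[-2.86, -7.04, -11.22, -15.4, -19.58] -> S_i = -2.86 + -4.18*i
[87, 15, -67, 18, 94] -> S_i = Random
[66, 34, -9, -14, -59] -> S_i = Random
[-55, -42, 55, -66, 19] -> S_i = Random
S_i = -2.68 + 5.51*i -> [-2.68, 2.83, 8.34, 13.85, 19.36]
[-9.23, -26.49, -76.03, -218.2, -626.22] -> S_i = -9.23*2.87^i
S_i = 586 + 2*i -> [586, 588, 590, 592, 594]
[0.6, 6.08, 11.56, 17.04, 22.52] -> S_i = 0.60 + 5.48*i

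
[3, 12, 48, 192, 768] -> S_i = 3*4^i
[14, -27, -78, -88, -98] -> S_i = Random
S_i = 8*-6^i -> [8, -48, 288, -1728, 10368]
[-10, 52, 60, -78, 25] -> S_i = Random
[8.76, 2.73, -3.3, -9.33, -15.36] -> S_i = 8.76 + -6.03*i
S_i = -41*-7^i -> [-41, 287, -2009, 14063, -98441]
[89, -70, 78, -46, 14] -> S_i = Random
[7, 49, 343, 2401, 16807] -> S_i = 7*7^i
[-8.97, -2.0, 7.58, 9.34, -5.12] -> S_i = Random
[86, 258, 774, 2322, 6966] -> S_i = 86*3^i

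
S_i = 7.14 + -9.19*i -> [7.14, -2.05, -11.24, -20.43, -29.62]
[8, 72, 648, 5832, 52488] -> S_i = 8*9^i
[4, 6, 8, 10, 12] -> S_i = 4 + 2*i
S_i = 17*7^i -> [17, 119, 833, 5831, 40817]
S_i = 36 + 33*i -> [36, 69, 102, 135, 168]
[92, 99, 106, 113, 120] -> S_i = 92 + 7*i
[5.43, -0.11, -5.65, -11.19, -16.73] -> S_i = 5.43 + -5.54*i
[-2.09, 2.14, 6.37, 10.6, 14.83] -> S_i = -2.09 + 4.23*i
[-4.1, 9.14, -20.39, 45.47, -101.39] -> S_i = -4.10*(-2.23)^i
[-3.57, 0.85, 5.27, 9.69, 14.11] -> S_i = -3.57 + 4.42*i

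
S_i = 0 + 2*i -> [0, 2, 4, 6, 8]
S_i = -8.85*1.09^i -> [-8.85, -9.65, -10.51, -11.46, -12.49]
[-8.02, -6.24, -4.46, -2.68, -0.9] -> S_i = -8.02 + 1.78*i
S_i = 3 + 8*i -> [3, 11, 19, 27, 35]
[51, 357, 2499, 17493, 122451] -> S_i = 51*7^i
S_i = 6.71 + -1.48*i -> [6.71, 5.23, 3.75, 2.27, 0.79]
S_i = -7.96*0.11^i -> [-7.96, -0.88, -0.1, -0.01, -0.0]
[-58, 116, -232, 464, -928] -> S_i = -58*-2^i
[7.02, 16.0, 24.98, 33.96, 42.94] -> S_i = 7.02 + 8.98*i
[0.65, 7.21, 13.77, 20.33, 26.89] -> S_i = 0.65 + 6.56*i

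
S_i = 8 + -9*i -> [8, -1, -10, -19, -28]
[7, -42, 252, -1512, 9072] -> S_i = 7*-6^i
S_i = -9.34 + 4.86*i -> [-9.34, -4.48, 0.38, 5.24, 10.1]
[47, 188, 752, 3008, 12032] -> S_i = 47*4^i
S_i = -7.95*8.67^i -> [-7.95, -68.93, -597.59, -5181.13, -44920.39]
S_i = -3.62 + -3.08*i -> [-3.62, -6.7, -9.78, -12.86, -15.94]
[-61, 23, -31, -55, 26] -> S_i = Random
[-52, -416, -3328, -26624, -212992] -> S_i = -52*8^i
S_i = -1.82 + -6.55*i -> [-1.82, -8.37, -14.92, -21.47, -28.02]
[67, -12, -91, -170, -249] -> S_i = 67 + -79*i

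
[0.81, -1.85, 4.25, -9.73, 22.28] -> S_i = 0.81*(-2.29)^i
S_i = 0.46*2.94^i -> [0.46, 1.35, 3.98, 11.69, 34.37]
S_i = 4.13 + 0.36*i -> [4.13, 4.49, 4.85, 5.21, 5.57]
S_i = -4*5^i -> [-4, -20, -100, -500, -2500]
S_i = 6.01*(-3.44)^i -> [6.01, -20.67, 71.12, -244.65, 841.6]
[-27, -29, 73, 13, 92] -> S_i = Random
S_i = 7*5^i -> [7, 35, 175, 875, 4375]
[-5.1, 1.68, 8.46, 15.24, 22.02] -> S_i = -5.10 + 6.78*i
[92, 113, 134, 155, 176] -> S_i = 92 + 21*i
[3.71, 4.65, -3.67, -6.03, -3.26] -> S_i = Random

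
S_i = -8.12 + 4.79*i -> [-8.12, -3.33, 1.46, 6.25, 11.04]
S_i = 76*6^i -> [76, 456, 2736, 16416, 98496]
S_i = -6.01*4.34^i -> [-6.01, -26.08, -113.2, -491.3, -2132.23]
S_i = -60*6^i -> [-60, -360, -2160, -12960, -77760]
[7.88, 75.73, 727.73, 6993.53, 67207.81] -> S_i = 7.88*9.61^i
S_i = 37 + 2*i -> [37, 39, 41, 43, 45]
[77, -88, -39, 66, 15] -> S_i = Random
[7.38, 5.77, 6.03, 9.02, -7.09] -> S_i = Random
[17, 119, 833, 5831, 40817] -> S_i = 17*7^i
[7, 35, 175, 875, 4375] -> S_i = 7*5^i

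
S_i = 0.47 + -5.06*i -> [0.47, -4.59, -9.65, -14.71, -19.77]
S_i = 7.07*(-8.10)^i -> [7.07, -57.27, 463.86, -3757.29, 30434.03]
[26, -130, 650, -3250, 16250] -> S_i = 26*-5^i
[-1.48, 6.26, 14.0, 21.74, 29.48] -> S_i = -1.48 + 7.74*i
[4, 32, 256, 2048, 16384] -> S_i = 4*8^i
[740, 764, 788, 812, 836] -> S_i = 740 + 24*i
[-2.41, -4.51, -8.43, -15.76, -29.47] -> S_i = -2.41*1.87^i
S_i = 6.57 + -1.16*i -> [6.57, 5.41, 4.25, 3.09, 1.93]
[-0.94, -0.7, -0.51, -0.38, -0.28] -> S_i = -0.94*0.74^i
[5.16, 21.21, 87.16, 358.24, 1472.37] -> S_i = 5.16*4.11^i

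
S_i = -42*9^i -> [-42, -378, -3402, -30618, -275562]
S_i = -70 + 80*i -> [-70, 10, 90, 170, 250]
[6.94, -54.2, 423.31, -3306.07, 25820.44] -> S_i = 6.94*(-7.81)^i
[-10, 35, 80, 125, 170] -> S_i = -10 + 45*i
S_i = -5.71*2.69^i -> [-5.71, -15.36, -41.32, -111.15, -298.98]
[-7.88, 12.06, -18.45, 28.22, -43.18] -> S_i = -7.88*(-1.53)^i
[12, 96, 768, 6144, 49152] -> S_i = 12*8^i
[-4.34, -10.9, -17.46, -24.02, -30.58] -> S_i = -4.34 + -6.56*i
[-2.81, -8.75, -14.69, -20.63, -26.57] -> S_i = -2.81 + -5.94*i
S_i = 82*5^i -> [82, 410, 2050, 10250, 51250]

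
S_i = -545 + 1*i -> [-545, -544, -543, -542, -541]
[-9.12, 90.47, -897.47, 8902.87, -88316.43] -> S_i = -9.12*(-9.92)^i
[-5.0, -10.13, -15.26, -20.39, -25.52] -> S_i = -5.00 + -5.13*i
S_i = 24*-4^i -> [24, -96, 384, -1536, 6144]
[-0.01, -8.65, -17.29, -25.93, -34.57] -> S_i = -0.01 + -8.64*i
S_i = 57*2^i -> [57, 114, 228, 456, 912]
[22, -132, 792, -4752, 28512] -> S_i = 22*-6^i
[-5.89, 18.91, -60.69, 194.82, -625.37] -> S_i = -5.89*(-3.21)^i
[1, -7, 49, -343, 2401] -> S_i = 1*-7^i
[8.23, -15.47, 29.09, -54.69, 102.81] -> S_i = 8.23*(-1.88)^i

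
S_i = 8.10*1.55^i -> [8.1, 12.56, 19.46, 30.16, 46.75]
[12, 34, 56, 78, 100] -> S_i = 12 + 22*i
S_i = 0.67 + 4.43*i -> [0.67, 5.1, 9.53, 13.96, 18.39]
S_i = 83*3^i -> [83, 249, 747, 2241, 6723]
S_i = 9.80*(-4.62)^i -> [9.8, -45.28, 209.18, -966.39, 4464.72]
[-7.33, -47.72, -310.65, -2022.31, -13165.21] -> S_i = -7.33*6.51^i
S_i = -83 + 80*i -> [-83, -3, 77, 157, 237]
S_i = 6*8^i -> [6, 48, 384, 3072, 24576]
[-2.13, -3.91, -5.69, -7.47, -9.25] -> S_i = -2.13 + -1.78*i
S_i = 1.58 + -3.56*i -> [1.58, -1.98, -5.54, -9.1, -12.66]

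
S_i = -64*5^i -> [-64, -320, -1600, -8000, -40000]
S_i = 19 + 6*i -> [19, 25, 31, 37, 43]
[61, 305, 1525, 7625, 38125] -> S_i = 61*5^i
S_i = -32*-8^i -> [-32, 256, -2048, 16384, -131072]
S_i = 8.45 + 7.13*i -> [8.45, 15.58, 22.71, 29.84, 36.97]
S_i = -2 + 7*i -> [-2, 5, 12, 19, 26]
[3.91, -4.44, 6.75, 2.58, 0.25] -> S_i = Random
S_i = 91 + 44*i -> [91, 135, 179, 223, 267]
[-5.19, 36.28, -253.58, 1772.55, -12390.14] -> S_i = -5.19*(-6.99)^i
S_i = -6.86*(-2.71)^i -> [-6.86, 18.59, -50.38, 136.53, -370.0]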